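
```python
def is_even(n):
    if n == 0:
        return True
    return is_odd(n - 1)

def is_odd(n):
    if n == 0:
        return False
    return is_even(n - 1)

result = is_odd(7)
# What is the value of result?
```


is_odd(7)
= is_even(6)
= is_odd(5)
= is_even(4)
= is_odd(3)
= is_even(2)
= is_odd(1)
= is_even(0)
n == 0: return True
= True


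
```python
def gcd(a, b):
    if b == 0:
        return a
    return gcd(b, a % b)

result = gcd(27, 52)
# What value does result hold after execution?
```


gcd(27, 52)
= gcd(52, 27 % 52) = gcd(52, 27)
= gcd(27, 52 % 27) = gcd(27, 25)
= gcd(25, 27 % 25) = gcd(25, 2)
= gcd(2, 25 % 2) = gcd(2, 1)
= gcd(1, 2 % 1) = gcd(1, 0)
b == 0, return a = 1


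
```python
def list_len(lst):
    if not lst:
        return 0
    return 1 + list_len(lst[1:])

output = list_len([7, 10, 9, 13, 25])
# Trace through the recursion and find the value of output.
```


list_len([7, 10, 9, 13, 25])
= 1 + list_len([10, 9, 13, 25])
= 1 + 1 + list_len([9, 13, 25])
= 1 + 1 + 1 + list_len([13, 25])
= 1 + 1 + 1 + 1 + list_len([25])
= 1 + 1 + 1 + 1 + 1 + list_len([])
= 1 + 1 + 1 + 1 + 1 + 0
= 5


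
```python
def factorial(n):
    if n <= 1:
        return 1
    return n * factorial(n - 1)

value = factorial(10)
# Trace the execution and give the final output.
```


factorial(10)
= 10 * factorial(9)
= 10 * 9 * factorial(8)
= 10 * 9 * 8 * factorial(7)
= 10 * 9 * 8 * 7 * factorial(6)
= 10 * 9 * 8 * 7 * 6 * factorial(5)
= 10 * 9 * 8 * 7 * 6 * 5 * factorial(4)
= 10 * 9 * 8 * 7 * 6 * 5 * 4 * factorial(3)
= 10 * 9 * 8 * 7 * 6 * 5 * 4 * 3 * factorial(2)
= 10 * 9 * 8 * 7 * 6 * 5 * 4 * 3 * 2 * factorial(1)
= 10 * 9 * 8 * 7 * 6 * 5 * 4 * 3 * 2 * 1
= 3628800


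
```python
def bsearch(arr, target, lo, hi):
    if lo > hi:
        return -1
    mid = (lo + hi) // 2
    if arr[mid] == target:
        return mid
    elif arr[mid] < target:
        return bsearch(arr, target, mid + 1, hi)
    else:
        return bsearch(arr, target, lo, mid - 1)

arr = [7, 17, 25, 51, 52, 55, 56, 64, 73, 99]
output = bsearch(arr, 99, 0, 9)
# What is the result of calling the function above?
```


bsearch(arr, 99, 0, 9)
lo=0, hi=9, mid=4, arr[mid]=52
52 < 99, search right half
lo=5, hi=9, mid=7, arr[mid]=64
64 < 99, search right half
lo=8, hi=9, mid=8, arr[mid]=73
73 < 99, search right half
lo=9, hi=9, mid=9, arr[mid]=99
arr[9] == 99, found at index 9
= 9


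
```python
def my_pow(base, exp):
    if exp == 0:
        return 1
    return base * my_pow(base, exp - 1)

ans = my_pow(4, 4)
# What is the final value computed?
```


my_pow(4, 4)
= 4 * my_pow(4, 3)
= 4 * 4 * my_pow(4, 2)
= 4 * 4 * 4 * my_pow(4, 1)
= 4 * 4 * 4 * 4 * my_pow(4, 0)
= 4 * 4 * 4 * 4 * 1
= 256


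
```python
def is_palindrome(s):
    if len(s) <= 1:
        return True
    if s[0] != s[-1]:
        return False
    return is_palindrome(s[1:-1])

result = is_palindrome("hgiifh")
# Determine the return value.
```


is_palindrome("hgiifh")
"hgiifh": s[0]='h' == s[-1]='h' -> is_palindrome("giif")
"giif": s[0]='g' != s[-1]='f' -> False
= False


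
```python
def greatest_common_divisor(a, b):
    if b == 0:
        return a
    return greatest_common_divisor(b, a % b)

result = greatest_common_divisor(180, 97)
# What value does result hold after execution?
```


greatest_common_divisor(180, 97)
= greatest_common_divisor(97, 180 % 97) = greatest_common_divisor(97, 83)
= greatest_common_divisor(83, 97 % 83) = greatest_common_divisor(83, 14)
= greatest_common_divisor(14, 83 % 14) = greatest_common_divisor(14, 13)
= greatest_common_divisor(13, 14 % 13) = greatest_common_divisor(13, 1)
= greatest_common_divisor(1, 13 % 1) = greatest_common_divisor(1, 0)
b == 0, return a = 1


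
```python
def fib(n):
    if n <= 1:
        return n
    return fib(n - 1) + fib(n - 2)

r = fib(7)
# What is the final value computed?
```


fib(7)
= fib(6) + fib(5)
= (fib(5) + fib(4)) + fib(5)
Computing bottom-up: fib(0)=0, fib(1)=1, fib(2)=1, fib(3)=2, fib(4)=3, fib(5)=5, fib(6)=8, fib(7)=13
= 13


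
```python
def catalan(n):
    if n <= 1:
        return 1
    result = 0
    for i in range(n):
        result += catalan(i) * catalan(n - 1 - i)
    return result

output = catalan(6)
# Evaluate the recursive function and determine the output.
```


catalan(6)
= sum of catalan(i) * catalan(6-1-i) for i in 0..5
First compute sub-values bottom-up:
  catalan(0) = 1, catalan(1) = 1
  catalan(2) = 1*1 + 1*1 = 2
  catalan(3) = 1*2 + 1*1 + 2*1 = 5
  catalan(4) = 1*5 + 1*2 + 2*1 + 5*1 = 14
  catalan(5) = 1*14 + 1*5 + 2*2 + 5*1 + 14*1 = 42
Now catalan(6):
  catalan(0)*catalan(5) = 1*42 = 42
  catalan(1)*catalan(4) = 1*14 = 14
  catalan(2)*catalan(3) = 2*5 = 10
  catalan(3)*catalan(2) = 5*2 = 10
  catalan(4)*catalan(1) = 14*1 = 14
  catalan(5)*catalan(0) = 42*1 = 42
= 42 + 14 + 10 + 10 + 14 + 42
= 132


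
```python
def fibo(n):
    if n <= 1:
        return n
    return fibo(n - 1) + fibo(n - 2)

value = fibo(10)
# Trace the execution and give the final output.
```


fibo(10)
= fibo(9) + fibo(8)
= (fibo(8) + fibo(7)) + fibo(8)
Computing bottom-up: fibo(0)=0, fibo(1)=1, fibo(2)=1, fibo(3)=2, fibo(4)=3, fibo(5)=5, fibo(6)=8, fibo(7)=13, fibo(8)=21, fibo(9)=34, fibo(10)=55
= 55


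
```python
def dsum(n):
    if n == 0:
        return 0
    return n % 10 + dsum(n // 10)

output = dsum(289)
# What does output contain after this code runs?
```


dsum(289)
= 9 + dsum(28)
= 9 + 8 + dsum(2)
= 9 + 8 + 2 + dsum(0)
= 9 + 8 + 2 + 0
= 19


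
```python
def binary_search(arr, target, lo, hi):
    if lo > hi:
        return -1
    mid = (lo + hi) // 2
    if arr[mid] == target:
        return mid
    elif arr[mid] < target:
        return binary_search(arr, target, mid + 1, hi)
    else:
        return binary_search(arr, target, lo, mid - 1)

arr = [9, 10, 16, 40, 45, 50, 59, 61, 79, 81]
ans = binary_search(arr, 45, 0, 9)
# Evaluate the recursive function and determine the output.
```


binary_search(arr, 45, 0, 9)
lo=0, hi=9, mid=4, arr[mid]=45
arr[4] == 45, found at index 4
= 4


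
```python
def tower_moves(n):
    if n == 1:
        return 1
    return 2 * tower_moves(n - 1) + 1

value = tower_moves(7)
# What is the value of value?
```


tower_moves(7)
= 2 * tower_moves(6) + 1
= 2 * (2 * tower_moves(5) + 1) + 1
= 2 * (2 * (2 * tower_moves(4) + 1) + 1) + 1
= 2 * (2 * (2 * (2 * tower_moves(3) + 1) + 1) + 1) + 1
= 2 * (2 * (2 * (2 * (2 * tower_moves(2) + 1) + 1) + 1) + 1) + 1
= 2 * (2 * (2 * (2 * (2 * (2 * tower_moves(1) + 1) + 1) + 1) + 1) + 1) + 1
Now compute bottom-up:
tower_moves(1) = 1
tower_moves(2) = 2 * 1 + 1 = 3
tower_moves(3) = 2 * 3 + 1 = 7
tower_moves(4) = 2 * 7 + 1 = 15
tower_moves(5) = 2 * 15 + 1 = 31
tower_moves(6) = 2 * 31 + 1 = 63
tower_moves(7) = 2 * 63 + 1 = 127
= 127


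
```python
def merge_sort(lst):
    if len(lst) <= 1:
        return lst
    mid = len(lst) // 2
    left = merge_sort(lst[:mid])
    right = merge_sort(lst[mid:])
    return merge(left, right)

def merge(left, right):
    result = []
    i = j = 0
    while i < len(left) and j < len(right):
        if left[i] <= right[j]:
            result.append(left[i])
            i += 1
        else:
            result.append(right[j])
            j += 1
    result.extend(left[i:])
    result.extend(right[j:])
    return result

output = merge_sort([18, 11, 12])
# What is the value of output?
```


merge_sort([18, 11, 12])
Split into [18] and [11, 12]
Left sorted: [18]
Right sorted: [11, 12]
Merge [18] and [11, 12]
= [11, 12, 18]


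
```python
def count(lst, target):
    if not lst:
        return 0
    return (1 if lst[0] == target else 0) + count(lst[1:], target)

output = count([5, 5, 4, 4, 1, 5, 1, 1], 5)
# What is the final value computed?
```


count([5, 5, 4, 4, 1, 5, 1, 1], 5)
lst[0]=5 == 5: 1 + count([5, 4, 4, 1, 5, 1, 1], 5)
lst[0]=5 == 5: 1 + count([4, 4, 1, 5, 1, 1], 5)
lst[0]=4 != 5: 0 + count([4, 1, 5, 1, 1], 5)
lst[0]=4 != 5: 0 + count([1, 5, 1, 1], 5)
lst[0]=1 != 5: 0 + count([5, 1, 1], 5)
lst[0]=5 == 5: 1 + count([1, 1], 5)
lst[0]=1 != 5: 0 + count([1], 5)
lst[0]=1 != 5: 0 + count([], 5)
= 3


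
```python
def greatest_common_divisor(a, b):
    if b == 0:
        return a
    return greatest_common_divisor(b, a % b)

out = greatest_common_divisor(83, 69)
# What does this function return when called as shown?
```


greatest_common_divisor(83, 69)
= greatest_common_divisor(69, 83 % 69) = greatest_common_divisor(69, 14)
= greatest_common_divisor(14, 69 % 14) = greatest_common_divisor(14, 13)
= greatest_common_divisor(13, 14 % 13) = greatest_common_divisor(13, 1)
= greatest_common_divisor(1, 13 % 1) = greatest_common_divisor(1, 0)
b == 0, return a = 1


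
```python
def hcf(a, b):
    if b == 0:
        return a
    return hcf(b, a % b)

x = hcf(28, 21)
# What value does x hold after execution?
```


hcf(28, 21)
= hcf(21, 28 % 21) = hcf(21, 7)
= hcf(7, 21 % 7) = hcf(7, 0)
b == 0, return a = 7


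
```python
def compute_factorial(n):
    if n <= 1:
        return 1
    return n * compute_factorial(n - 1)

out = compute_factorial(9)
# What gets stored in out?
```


compute_factorial(9)
= 9 * compute_factorial(8)
= 9 * 8 * compute_factorial(7)
= 9 * 8 * 7 * compute_factorial(6)
= 9 * 8 * 7 * 6 * compute_factorial(5)
= 9 * 8 * 7 * 6 * 5 * compute_factorial(4)
= 9 * 8 * 7 * 6 * 5 * 4 * compute_factorial(3)
= 9 * 8 * 7 * 6 * 5 * 4 * 3 * compute_factorial(2)
= 9 * 8 * 7 * 6 * 5 * 4 * 3 * 2 * compute_factorial(1)
= 9 * 8 * 7 * 6 * 5 * 4 * 3 * 2 * 1
= 362880


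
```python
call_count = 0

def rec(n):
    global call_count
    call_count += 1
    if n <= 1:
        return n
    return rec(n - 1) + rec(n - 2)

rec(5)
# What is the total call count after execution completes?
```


rec(5) calls rec(4) and rec(3); each non-base call branches into two more.
Let C(k) = total number of calls made by rec(k), including the call to rec(k) itself.
Base cases: C(0) = 1, C(1) = 1
Recurrence: C(k) = 1 + C(k-1) + C(k-2)
  C(2) = 1 + C(1) + C(0) = 1 + 1 + 1 = 3
  C(3) = 1 + C(2) + C(1) = 1 + 3 + 1 = 5
  C(4) = 1 + C(3) + C(2) = 1 + 5 + 3 = 9
  C(5) = 1 + C(4) + C(3) = 1 + 9 + 5 = 15
Total calls = C(5) = 15


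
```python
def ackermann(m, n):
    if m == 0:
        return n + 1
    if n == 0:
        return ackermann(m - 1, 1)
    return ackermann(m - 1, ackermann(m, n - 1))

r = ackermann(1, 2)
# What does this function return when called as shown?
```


ackermann(1, 2)
= ackermann(0, ackermann(1, 1))
First compute ackermann(1, 1) = 3
= ackermann(0, 3)
= 4


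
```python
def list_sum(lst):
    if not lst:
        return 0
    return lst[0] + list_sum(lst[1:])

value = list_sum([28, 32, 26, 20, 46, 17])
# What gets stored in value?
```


list_sum([28, 32, 26, 20, 46, 17])
= 28 + list_sum([32, 26, 20, 46, 17])
= 28 + 32 + list_sum([26, 20, 46, 17])
= 28 + 32 + 26 + list_sum([20, 46, 17])
= 28 + 32 + 26 + 20 + list_sum([46, 17])
= 28 + 32 + 26 + 20 + 46 + list_sum([17])
= 28 + 32 + 26 + 20 + 46 + 17 + list_sum([])
= 28 + 32 + 26 + 20 + 46 + 17 + 0
= 169


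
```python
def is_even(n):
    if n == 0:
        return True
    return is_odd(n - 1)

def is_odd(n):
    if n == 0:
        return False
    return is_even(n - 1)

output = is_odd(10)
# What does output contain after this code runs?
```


is_odd(10)
= is_even(9)
= is_odd(8)
= is_even(7)
= is_odd(6)
= is_even(5)
= is_odd(4)
= is_even(3)
= is_odd(2)
= is_even(1)
= is_odd(0)
n == 0: return False
= False


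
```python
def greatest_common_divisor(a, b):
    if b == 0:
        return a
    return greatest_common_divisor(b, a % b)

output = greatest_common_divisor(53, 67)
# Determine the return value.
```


greatest_common_divisor(53, 67)
= greatest_common_divisor(67, 53 % 67) = greatest_common_divisor(67, 53)
= greatest_common_divisor(53, 67 % 53) = greatest_common_divisor(53, 14)
= greatest_common_divisor(14, 53 % 14) = greatest_common_divisor(14, 11)
= greatest_common_divisor(11, 14 % 11) = greatest_common_divisor(11, 3)
= greatest_common_divisor(3, 11 % 3) = greatest_common_divisor(3, 2)
= greatest_common_divisor(2, 3 % 2) = greatest_common_divisor(2, 1)
= greatest_common_divisor(1, 2 % 1) = greatest_common_divisor(1, 0)
b == 0, return a = 1


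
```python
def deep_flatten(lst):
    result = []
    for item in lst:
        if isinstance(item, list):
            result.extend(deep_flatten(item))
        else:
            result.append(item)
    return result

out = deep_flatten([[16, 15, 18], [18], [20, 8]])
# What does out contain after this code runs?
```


deep_flatten([[16, 15, 18], [18], [20, 8]])
Processing each element:
  [16, 15, 18] is a list -> deep_flatten recursively -> [16, 15, 18]
  [18] is a list -> deep_flatten recursively -> [18]
  [20, 8] is a list -> deep_flatten recursively -> [20, 8]
= [16, 15, 18, 18, 20, 8]


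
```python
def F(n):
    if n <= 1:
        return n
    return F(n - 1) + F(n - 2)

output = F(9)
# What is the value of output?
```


F(9)
= F(8) + F(7)
= (F(7) + F(6)) + F(7)
Computing bottom-up: F(0)=0, F(1)=1, F(2)=1, F(3)=2, F(4)=3, F(5)=5, F(6)=8, F(7)=13, F(8)=21, F(9)=34
= 34


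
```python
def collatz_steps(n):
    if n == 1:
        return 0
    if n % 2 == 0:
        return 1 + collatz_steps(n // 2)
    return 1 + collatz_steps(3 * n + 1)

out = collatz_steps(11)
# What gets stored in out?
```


collatz_steps(11)
11 is odd -> 3*11+1 = 34 -> collatz_steps(34)
34 is even -> collatz_steps(17)
17 is odd -> 3*17+1 = 52 -> collatz_steps(52)
52 is even -> collatz_steps(26)
26 is even -> collatz_steps(13)
13 is odd -> 3*13+1 = 40 -> collatz_steps(40)
40 is even -> collatz_steps(20)
20 is even -> collatz_steps(10)
10 is even -> collatz_steps(5)
5 is odd -> 3*5+1 = 16 -> collatz_steps(16)
16 is even -> collatz_steps(8)
8 is even -> collatz_steps(4)
4 is even -> collatz_steps(2)
2 is even -> collatz_steps(1)
Reached 1 after 14 steps
= 14


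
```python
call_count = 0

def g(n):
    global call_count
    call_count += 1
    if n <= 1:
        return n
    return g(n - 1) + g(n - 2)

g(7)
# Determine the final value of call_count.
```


g(7) calls g(6) and g(5); each non-base call branches into two more.
Let C(k) = total number of calls made by g(k), including the call to g(k) itself.
Base cases: C(0) = 1, C(1) = 1
Recurrence: C(k) = 1 + C(k-1) + C(k-2)
  C(2) = 1 + C(1) + C(0) = 1 + 1 + 1 = 3
  C(3) = 1 + C(2) + C(1) = 1 + 3 + 1 = 5
  C(4) = 1 + C(3) + C(2) = 1 + 5 + 3 = 9
  C(5) = 1 + C(4) + C(3) = 1 + 9 + 5 = 15
  C(6) = 1 + C(5) + C(4) = 1 + 15 + 9 = 25
  C(7) = 1 + C(6) + C(5) = 1 + 25 + 15 = 41
Total calls = C(7) = 41


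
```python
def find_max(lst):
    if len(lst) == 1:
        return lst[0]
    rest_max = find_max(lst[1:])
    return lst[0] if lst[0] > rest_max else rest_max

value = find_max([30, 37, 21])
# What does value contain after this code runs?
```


find_max([30, 37, 21])
= compare 30 with find_max([37, 21])
= compare 37 with find_max([21])
Base: find_max([21]) = 21
compare 37 with 21: max = 37
compare 30 with 37: max = 37
= 37


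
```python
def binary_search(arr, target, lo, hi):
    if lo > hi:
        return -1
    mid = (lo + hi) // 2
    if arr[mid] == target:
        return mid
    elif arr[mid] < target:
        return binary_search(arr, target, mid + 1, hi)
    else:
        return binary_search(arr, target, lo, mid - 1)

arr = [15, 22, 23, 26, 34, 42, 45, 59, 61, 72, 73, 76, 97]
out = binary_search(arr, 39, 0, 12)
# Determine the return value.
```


binary_search(arr, 39, 0, 12)
lo=0, hi=12, mid=6, arr[mid]=45
45 > 39, search left half
lo=0, hi=5, mid=2, arr[mid]=23
23 < 39, search right half
lo=3, hi=5, mid=4, arr[mid]=34
34 < 39, search right half
lo=5, hi=5, mid=5, arr[mid]=42
42 > 39, search left half
lo > hi, target not found, return -1
= -1


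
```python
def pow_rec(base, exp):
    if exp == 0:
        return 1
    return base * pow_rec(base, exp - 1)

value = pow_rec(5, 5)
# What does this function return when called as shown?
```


pow_rec(5, 5)
= 5 * pow_rec(5, 4)
= 5 * 5 * pow_rec(5, 3)
= 5 * 5 * 5 * pow_rec(5, 2)
= 5 * 5 * 5 * 5 * pow_rec(5, 1)
= 5 * 5 * 5 * 5 * 5 * pow_rec(5, 0)
= 5 * 5 * 5 * 5 * 5 * 1
= 3125


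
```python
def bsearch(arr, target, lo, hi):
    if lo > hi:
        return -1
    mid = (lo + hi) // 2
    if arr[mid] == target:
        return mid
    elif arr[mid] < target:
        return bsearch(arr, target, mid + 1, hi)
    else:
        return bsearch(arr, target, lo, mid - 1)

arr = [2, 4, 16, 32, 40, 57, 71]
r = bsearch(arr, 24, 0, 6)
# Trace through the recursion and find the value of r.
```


bsearch(arr, 24, 0, 6)
lo=0, hi=6, mid=3, arr[mid]=32
32 > 24, search left half
lo=0, hi=2, mid=1, arr[mid]=4
4 < 24, search right half
lo=2, hi=2, mid=2, arr[mid]=16
16 < 24, search right half
lo > hi, target not found, return -1
= -1


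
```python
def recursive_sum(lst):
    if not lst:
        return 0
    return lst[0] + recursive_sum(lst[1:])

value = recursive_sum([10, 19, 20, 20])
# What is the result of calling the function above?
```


recursive_sum([10, 19, 20, 20])
= 10 + recursive_sum([19, 20, 20])
= 10 + 19 + recursive_sum([20, 20])
= 10 + 19 + 20 + recursive_sum([20])
= 10 + 19 + 20 + 20 + recursive_sum([])
= 10 + 19 + 20 + 20 + 0
= 69


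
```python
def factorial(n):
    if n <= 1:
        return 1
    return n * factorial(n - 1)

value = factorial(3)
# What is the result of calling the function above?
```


factorial(3)
= 3 * factorial(2)
= 3 * 2 * factorial(1)
= 3 * 2 * 1
= 6


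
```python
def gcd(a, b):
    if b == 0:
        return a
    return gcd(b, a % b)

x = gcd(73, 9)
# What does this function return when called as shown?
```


gcd(73, 9)
= gcd(9, 73 % 9) = gcd(9, 1)
= gcd(1, 9 % 1) = gcd(1, 0)
b == 0, return a = 1


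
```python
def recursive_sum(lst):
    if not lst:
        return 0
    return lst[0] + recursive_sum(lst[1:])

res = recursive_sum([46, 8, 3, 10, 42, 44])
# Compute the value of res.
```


recursive_sum([46, 8, 3, 10, 42, 44])
= 46 + recursive_sum([8, 3, 10, 42, 44])
= 46 + 8 + recursive_sum([3, 10, 42, 44])
= 46 + 8 + 3 + recursive_sum([10, 42, 44])
= 46 + 8 + 3 + 10 + recursive_sum([42, 44])
= 46 + 8 + 3 + 10 + 42 + recursive_sum([44])
= 46 + 8 + 3 + 10 + 42 + 44 + recursive_sum([])
= 46 + 8 + 3 + 10 + 42 + 44 + 0
= 153


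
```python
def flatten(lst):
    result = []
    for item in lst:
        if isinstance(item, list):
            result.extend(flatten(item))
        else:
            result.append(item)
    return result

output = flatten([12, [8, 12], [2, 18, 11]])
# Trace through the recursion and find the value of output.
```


flatten([12, [8, 12], [2, 18, 11]])
Processing each element:
  12 is not a list -> append 12
  [8, 12] is a list -> flatten recursively -> [8, 12]
  [2, 18, 11] is a list -> flatten recursively -> [2, 18, 11]
= [12, 8, 12, 2, 18, 11]


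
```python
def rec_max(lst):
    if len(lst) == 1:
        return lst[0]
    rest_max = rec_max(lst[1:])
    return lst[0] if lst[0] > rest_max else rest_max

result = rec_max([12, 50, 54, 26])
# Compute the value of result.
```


rec_max([12, 50, 54, 26])
= compare 12 with rec_max([50, 54, 26])
= compare 50 with rec_max([54, 26])
= compare 54 with rec_max([26])
Base: rec_max([26]) = 26
compare 54 with 26: max = 54
compare 50 with 54: max = 54
compare 12 with 54: max = 54
= 54


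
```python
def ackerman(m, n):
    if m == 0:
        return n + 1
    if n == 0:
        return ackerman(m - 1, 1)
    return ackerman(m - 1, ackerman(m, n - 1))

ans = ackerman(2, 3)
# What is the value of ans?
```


ackerman(2, 3)
= ackerman(1, ackerman(2, 2))
First compute ackerman(2, 2) = 7
= ackerman(1, 7)
= 9


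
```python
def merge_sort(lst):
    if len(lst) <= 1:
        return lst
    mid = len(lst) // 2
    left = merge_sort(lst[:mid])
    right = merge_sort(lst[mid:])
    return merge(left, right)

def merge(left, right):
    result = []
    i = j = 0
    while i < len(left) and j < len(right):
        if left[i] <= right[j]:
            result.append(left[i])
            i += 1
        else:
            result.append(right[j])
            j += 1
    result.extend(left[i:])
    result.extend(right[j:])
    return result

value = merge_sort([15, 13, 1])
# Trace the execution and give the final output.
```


merge_sort([15, 13, 1])
Split into [15] and [13, 1]
Left sorted: [15]
Right sorted: [1, 13]
Merge [15] and [1, 13]
= [1, 13, 15]


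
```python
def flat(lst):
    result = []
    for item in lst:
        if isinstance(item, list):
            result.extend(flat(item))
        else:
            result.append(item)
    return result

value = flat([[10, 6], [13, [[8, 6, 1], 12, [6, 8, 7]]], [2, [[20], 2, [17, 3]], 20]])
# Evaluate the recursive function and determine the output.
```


flat([[10, 6], [13, [[8, 6, 1], 12, [6, 8, 7]]], [2, [[20], 2, [17, 3]], 20]])
Processing each element:
  [10, 6] is a list -> flat recursively -> [10, 6]
  [13, [[8, 6, 1], 12, [6, 8, 7]]] is a list -> flat recursively -> [13, 8, 6, 1, 12, 6, 8, 7]
  [2, [[20], 2, [17, 3]], 20] is a list -> flat recursively -> [2, 20, 2, 17, 3, 20]
= [10, 6, 13, 8, 6, 1, 12, 6, 8, 7, 2, 20, 2, 17, 3, 20]


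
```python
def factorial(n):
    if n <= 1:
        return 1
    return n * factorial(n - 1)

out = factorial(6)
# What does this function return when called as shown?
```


factorial(6)
= 6 * factorial(5)
= 6 * 5 * factorial(4)
= 6 * 5 * 4 * factorial(3)
= 6 * 5 * 4 * 3 * factorial(2)
= 6 * 5 * 4 * 3 * 2 * factorial(1)
= 6 * 5 * 4 * 3 * 2 * 1
= 720


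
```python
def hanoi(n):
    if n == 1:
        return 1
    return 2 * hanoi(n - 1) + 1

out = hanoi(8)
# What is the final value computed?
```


hanoi(8)
= 2 * hanoi(7) + 1
= 2 * (2 * hanoi(6) + 1) + 1
= 2 * (2 * (2 * hanoi(5) + 1) + 1) + 1
= 2 * (2 * (2 * (2 * hanoi(4) + 1) + 1) + 1) + 1
= 2 * (2 * (2 * (2 * (2 * hanoi(3) + 1) + 1) + 1) + 1) + 1
= 2 * (2 * (2 * (2 * (2 * (2 * hanoi(2) + 1) + 1) + 1) + 1) + 1) + 1
= 2 * (2 * (2 * (2 * (2 * (2 * (2 * hanoi(1) + 1) + 1) + 1) + 1) + 1) + 1) + 1
Now compute bottom-up:
hanoi(1) = 1
hanoi(2) = 2 * 1 + 1 = 3
hanoi(3) = 2 * 3 + 1 = 7
hanoi(4) = 2 * 7 + 1 = 15
hanoi(5) = 2 * 15 + 1 = 31
hanoi(6) = 2 * 31 + 1 = 63
hanoi(7) = 2 * 63 + 1 = 127
hanoi(8) = 2 * 127 + 1 = 255
= 255


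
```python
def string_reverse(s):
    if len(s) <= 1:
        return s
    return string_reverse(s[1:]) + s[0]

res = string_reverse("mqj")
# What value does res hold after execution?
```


string_reverse("mqj")
= string_reverse("qj") + "m"
= string_reverse("j") + "q" + "m"
= "j" + "q" + "m"
= "jqm"


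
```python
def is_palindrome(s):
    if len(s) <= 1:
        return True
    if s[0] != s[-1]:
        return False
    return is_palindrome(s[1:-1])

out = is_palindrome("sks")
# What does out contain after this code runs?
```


is_palindrome("sks")
"sks": s[0]='s' == s[-1]='s' -> is_palindrome("k")
"k": len <= 1 -> True
= True


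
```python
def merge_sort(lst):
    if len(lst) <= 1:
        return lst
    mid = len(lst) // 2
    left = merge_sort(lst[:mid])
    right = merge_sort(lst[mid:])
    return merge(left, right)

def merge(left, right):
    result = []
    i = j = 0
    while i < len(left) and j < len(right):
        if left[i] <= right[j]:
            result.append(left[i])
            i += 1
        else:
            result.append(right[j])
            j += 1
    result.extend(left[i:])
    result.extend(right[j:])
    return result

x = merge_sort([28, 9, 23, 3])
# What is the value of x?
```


merge_sort([28, 9, 23, 3])
Split into [28, 9] and [23, 3]
Left sorted: [9, 28]
Right sorted: [3, 23]
Merge [9, 28] and [3, 23]
= [3, 9, 23, 28]


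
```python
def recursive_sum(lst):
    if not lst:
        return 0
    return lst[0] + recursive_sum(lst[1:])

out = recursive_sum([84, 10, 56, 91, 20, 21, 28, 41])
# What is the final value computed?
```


recursive_sum([84, 10, 56, 91, 20, 21, 28, 41])
= 84 + recursive_sum([10, 56, 91, 20, 21, 28, 41])
= 84 + 10 + recursive_sum([56, 91, 20, 21, 28, 41])
= 84 + 10 + 56 + recursive_sum([91, 20, 21, 28, 41])
= 84 + 10 + 56 + 91 + recursive_sum([20, 21, 28, 41])
= 84 + 10 + 56 + 91 + 20 + recursive_sum([21, 28, 41])
= 84 + 10 + 56 + 91 + 20 + 21 + recursive_sum([28, 41])
= 84 + 10 + 56 + 91 + 20 + 21 + 28 + recursive_sum([41])
= 84 + 10 + 56 + 91 + 20 + 21 + 28 + 41 + recursive_sum([])
= 84 + 10 + 56 + 91 + 20 + 21 + 28 + 41 + 0
= 351


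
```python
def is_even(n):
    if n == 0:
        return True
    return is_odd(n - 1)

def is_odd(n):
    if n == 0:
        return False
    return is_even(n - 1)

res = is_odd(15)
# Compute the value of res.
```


is_odd(15)
= is_even(14)
= is_odd(13)
= is_even(12)
= is_odd(11)
= is_even(10)
= is_odd(9)
= is_even(8)
= is_odd(7)
= is_even(6)
= is_odd(5)
= is_even(4)
= is_odd(3)
= is_even(2)
= is_odd(1)
= is_even(0)
n == 0: return True
= True


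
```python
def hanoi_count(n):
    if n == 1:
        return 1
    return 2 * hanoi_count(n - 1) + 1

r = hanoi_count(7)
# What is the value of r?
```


hanoi_count(7)
= 2 * hanoi_count(6) + 1
= 2 * (2 * hanoi_count(5) + 1) + 1
= 2 * (2 * (2 * hanoi_count(4) + 1) + 1) + 1
= 2 * (2 * (2 * (2 * hanoi_count(3) + 1) + 1) + 1) + 1
= 2 * (2 * (2 * (2 * (2 * hanoi_count(2) + 1) + 1) + 1) + 1) + 1
= 2 * (2 * (2 * (2 * (2 * (2 * hanoi_count(1) + 1) + 1) + 1) + 1) + 1) + 1
Now compute bottom-up:
hanoi_count(1) = 1
hanoi_count(2) = 2 * 1 + 1 = 3
hanoi_count(3) = 2 * 3 + 1 = 7
hanoi_count(4) = 2 * 7 + 1 = 15
hanoi_count(5) = 2 * 15 + 1 = 31
hanoi_count(6) = 2 * 31 + 1 = 63
hanoi_count(7) = 2 * 63 + 1 = 127
= 127


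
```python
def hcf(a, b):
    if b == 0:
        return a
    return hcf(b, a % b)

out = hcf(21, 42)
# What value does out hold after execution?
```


hcf(21, 42)
= hcf(42, 21 % 42) = hcf(42, 21)
= hcf(21, 42 % 21) = hcf(21, 0)
b == 0, return a = 21


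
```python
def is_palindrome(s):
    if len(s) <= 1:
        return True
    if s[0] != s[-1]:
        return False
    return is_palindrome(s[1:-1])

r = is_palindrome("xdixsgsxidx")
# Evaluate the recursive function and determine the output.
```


is_palindrome("xdixsgsxidx")
"xdixsgsxidx": s[0]='x' == s[-1]='x' -> is_palindrome("dixsgsxid")
"dixsgsxid": s[0]='d' == s[-1]='d' -> is_palindrome("ixsgsxi")
"ixsgsxi": s[0]='i' == s[-1]='i' -> is_palindrome("xsgsx")
"xsgsx": s[0]='x' == s[-1]='x' -> is_palindrome("sgs")
"sgs": s[0]='s' == s[-1]='s' -> is_palindrome("g")
"g": len <= 1 -> True
= True


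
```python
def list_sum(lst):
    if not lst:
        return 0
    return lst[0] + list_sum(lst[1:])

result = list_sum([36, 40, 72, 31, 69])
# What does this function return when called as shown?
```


list_sum([36, 40, 72, 31, 69])
= 36 + list_sum([40, 72, 31, 69])
= 36 + 40 + list_sum([72, 31, 69])
= 36 + 40 + 72 + list_sum([31, 69])
= 36 + 40 + 72 + 31 + list_sum([69])
= 36 + 40 + 72 + 31 + 69 + list_sum([])
= 36 + 40 + 72 + 31 + 69 + 0
= 248


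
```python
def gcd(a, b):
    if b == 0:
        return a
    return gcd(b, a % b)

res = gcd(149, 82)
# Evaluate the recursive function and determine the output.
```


gcd(149, 82)
= gcd(82, 149 % 82) = gcd(82, 67)
= gcd(67, 82 % 67) = gcd(67, 15)
= gcd(15, 67 % 15) = gcd(15, 7)
= gcd(7, 15 % 7) = gcd(7, 1)
= gcd(1, 7 % 1) = gcd(1, 0)
b == 0, return a = 1


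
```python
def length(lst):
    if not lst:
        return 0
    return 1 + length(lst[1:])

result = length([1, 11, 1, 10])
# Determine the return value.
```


length([1, 11, 1, 10])
= 1 + length([11, 1, 10])
= 1 + 1 + length([1, 10])
= 1 + 1 + 1 + length([10])
= 1 + 1 + 1 + 1 + length([])
= 1 + 1 + 1 + 1 + 0
= 4


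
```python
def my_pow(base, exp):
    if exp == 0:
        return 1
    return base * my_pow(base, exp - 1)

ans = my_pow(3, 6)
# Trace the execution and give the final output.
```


my_pow(3, 6)
= 3 * my_pow(3, 5)
= 3 * 3 * my_pow(3, 4)
= 3 * 3 * 3 * my_pow(3, 3)
= 3 * 3 * 3 * 3 * my_pow(3, 2)
= 3 * 3 * 3 * 3 * 3 * my_pow(3, 1)
= 3 * 3 * 3 * 3 * 3 * 3 * my_pow(3, 0)
= 3 * 3 * 3 * 3 * 3 * 3 * 1
= 729


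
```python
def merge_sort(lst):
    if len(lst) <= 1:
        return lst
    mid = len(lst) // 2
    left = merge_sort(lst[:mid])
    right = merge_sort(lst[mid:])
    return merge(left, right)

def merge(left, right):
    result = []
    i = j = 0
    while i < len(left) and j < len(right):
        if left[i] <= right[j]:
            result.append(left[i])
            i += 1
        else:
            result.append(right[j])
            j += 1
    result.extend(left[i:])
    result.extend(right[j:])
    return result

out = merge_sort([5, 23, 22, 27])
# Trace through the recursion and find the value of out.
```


merge_sort([5, 23, 22, 27])
Split into [5, 23] and [22, 27]
Left sorted: [5, 23]
Right sorted: [22, 27]
Merge [5, 23] and [22, 27]
= [5, 22, 23, 27]


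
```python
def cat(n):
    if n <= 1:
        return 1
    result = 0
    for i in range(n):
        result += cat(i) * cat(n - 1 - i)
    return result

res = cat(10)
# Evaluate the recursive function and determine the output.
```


cat(10)
= sum of cat(i) * cat(10-1-i) for i in 0..9
First compute sub-values bottom-up:
  cat(0) = 1, cat(1) = 1
  cat(2) = 1*1 + 1*1 = 2
  cat(3) = 1*2 + 1*1 + 2*1 = 5
  cat(4) = 1*5 + 1*2 + 2*1 + 5*1 = 14
  cat(5) = 1*14 + 1*5 + 2*2 + 5*1 + 14*1 = 42
  cat(6) = 1*42 + 1*14 + 2*5 + 5*2 + 14*1 + 42*1 = 132
  cat(7) = 1*132 + 1*42 + 2*14 + 5*5 + 14*2 + 42*1 + 132*1 = 429
  cat(8) = 1*429 + 1*132 + 2*42 + 5*14 + 14*5 + 42*2 + 132*1 + 429*1 = 1430
  cat(9) = 1*1430 + 1*429 + 2*132 + 5*42 + 14*14 + 42*5 + 132*2 + 429*1 + 1430*1 = 4862
Now cat(10):
  cat(0)*cat(9) = 1*4862 = 4862
  cat(1)*cat(8) = 1*1430 = 1430
  cat(2)*cat(7) = 2*429 = 858
  cat(3)*cat(6) = 5*132 = 660
  cat(4)*cat(5) = 14*42 = 588
  cat(5)*cat(4) = 42*14 = 588
  cat(6)*cat(3) = 132*5 = 660
  cat(7)*cat(2) = 429*2 = 858
  cat(8)*cat(1) = 1430*1 = 1430
  cat(9)*cat(0) = 4862*1 = 4862
= 4862 + 1430 + 858 + 660 + 588 + 588 + 660 + 858 + 1430 + 4862
= 16796


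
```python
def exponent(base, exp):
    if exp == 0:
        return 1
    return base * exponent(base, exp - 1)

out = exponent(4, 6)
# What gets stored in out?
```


exponent(4, 6)
= 4 * exponent(4, 5)
= 4 * 4 * exponent(4, 4)
= 4 * 4 * 4 * exponent(4, 3)
= 4 * 4 * 4 * 4 * exponent(4, 2)
= 4 * 4 * 4 * 4 * 4 * exponent(4, 1)
= 4 * 4 * 4 * 4 * 4 * 4 * exponent(4, 0)
= 4 * 4 * 4 * 4 * 4 * 4 * 1
= 4096


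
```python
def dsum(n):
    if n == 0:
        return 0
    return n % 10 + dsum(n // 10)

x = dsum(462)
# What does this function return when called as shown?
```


dsum(462)
= 2 + dsum(46)
= 2 + 6 + dsum(4)
= 2 + 6 + 4 + dsum(0)
= 2 + 6 + 4 + 0
= 12


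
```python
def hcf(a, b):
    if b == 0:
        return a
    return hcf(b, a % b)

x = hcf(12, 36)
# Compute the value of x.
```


hcf(12, 36)
= hcf(36, 12 % 36) = hcf(36, 12)
= hcf(12, 36 % 12) = hcf(12, 0)
b == 0, return a = 12


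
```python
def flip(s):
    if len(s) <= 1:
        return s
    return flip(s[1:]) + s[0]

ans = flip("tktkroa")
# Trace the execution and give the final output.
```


flip("tktkroa")
= flip("ktkroa") + "t"
= flip("tkroa") + "k" + "t"
= flip("kroa") + "t" + "k" + "t"
= flip("roa") + "k" + "t" + "k" + "t"
= flip("oa") + "r" + "k" + "t" + "k" + "t"
= flip("a") + "o" + "r" + "k" + "t" + "k" + "t"
= "a" + "o" + "r" + "k" + "t" + "k" + "t"
= "aorktkt"


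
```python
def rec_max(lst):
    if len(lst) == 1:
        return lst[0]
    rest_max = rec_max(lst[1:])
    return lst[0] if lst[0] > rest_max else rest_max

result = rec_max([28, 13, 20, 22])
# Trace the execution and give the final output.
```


rec_max([28, 13, 20, 22])
= compare 28 with rec_max([13, 20, 22])
= compare 13 with rec_max([20, 22])
= compare 20 with rec_max([22])
Base: rec_max([22]) = 22
compare 20 with 22: max = 22
compare 13 with 22: max = 22
compare 28 with 22: max = 28
= 28


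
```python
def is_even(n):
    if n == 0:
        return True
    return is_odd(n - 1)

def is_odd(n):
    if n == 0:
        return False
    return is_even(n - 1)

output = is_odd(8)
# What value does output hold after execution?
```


is_odd(8)
= is_even(7)
= is_odd(6)
= is_even(5)
= is_odd(4)
= is_even(3)
= is_odd(2)
= is_even(1)
= is_odd(0)
n == 0: return False
= False


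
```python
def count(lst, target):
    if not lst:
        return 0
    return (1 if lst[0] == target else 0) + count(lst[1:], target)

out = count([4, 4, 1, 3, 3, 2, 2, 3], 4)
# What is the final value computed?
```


count([4, 4, 1, 3, 3, 2, 2, 3], 4)
lst[0]=4 == 4: 1 + count([4, 1, 3, 3, 2, 2, 3], 4)
lst[0]=4 == 4: 1 + count([1, 3, 3, 2, 2, 3], 4)
lst[0]=1 != 4: 0 + count([3, 3, 2, 2, 3], 4)
lst[0]=3 != 4: 0 + count([3, 2, 2, 3], 4)
lst[0]=3 != 4: 0 + count([2, 2, 3], 4)
lst[0]=2 != 4: 0 + count([2, 3], 4)
lst[0]=2 != 4: 0 + count([3], 4)
lst[0]=3 != 4: 0 + count([], 4)
= 2


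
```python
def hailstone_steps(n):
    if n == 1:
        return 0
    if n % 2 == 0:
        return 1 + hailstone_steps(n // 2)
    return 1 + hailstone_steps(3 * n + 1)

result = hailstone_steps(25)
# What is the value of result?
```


hailstone_steps(25)
25 is odd -> 3*25+1 = 76 -> hailstone_steps(76)
76 is even -> hailstone_steps(38)
38 is even -> hailstone_steps(19)
19 is odd -> 3*19+1 = 58 -> hailstone_steps(58)
58 is even -> hailstone_steps(29)
29 is odd -> 3*29+1 = 88 -> hailstone_steps(88)
88 is even -> hailstone_steps(44)
44 is even -> hailstone_steps(22)
22 is even -> hailstone_steps(11)
11 is odd -> 3*11+1 = 34 -> hailstone_steps(34)
34 is even -> hailstone_steps(17)
17 is odd -> 3*17+1 = 52 -> hailstone_steps(52)
52 is even -> hailstone_steps(26)
26 is even -> hailstone_steps(13)
13 is odd -> 3*13+1 = 40 -> hailstone_steps(40)
40 is even -> hailstone_steps(20)
20 is even -> hailstone_steps(10)
10 is even -> hailstone_steps(5)
5 is odd -> 3*5+1 = 16 -> hailstone_steps(16)
16 is even -> hailstone_steps(8)
8 is even -> hailstone_steps(4)
4 is even -> hailstone_steps(2)
2 is even -> hailstone_steps(1)
Reached 1 after 23 steps
= 23


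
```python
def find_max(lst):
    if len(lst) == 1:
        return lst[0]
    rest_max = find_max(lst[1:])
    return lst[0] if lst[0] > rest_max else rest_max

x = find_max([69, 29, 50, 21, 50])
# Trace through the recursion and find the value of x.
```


find_max([69, 29, 50, 21, 50])
= compare 69 with find_max([29, 50, 21, 50])
= compare 29 with find_max([50, 21, 50])
= compare 50 with find_max([21, 50])
= compare 21 with find_max([50])
Base: find_max([50]) = 50
compare 21 with 50: max = 50
compare 50 with 50: max = 50
compare 29 with 50: max = 50
compare 69 with 50: max = 69
= 69


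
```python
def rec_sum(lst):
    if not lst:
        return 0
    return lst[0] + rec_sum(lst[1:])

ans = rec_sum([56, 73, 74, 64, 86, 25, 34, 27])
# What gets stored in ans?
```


rec_sum([56, 73, 74, 64, 86, 25, 34, 27])
= 56 + rec_sum([73, 74, 64, 86, 25, 34, 27])
= 56 + 73 + rec_sum([74, 64, 86, 25, 34, 27])
= 56 + 73 + 74 + rec_sum([64, 86, 25, 34, 27])
= 56 + 73 + 74 + 64 + rec_sum([86, 25, 34, 27])
= 56 + 73 + 74 + 64 + 86 + rec_sum([25, 34, 27])
= 56 + 73 + 74 + 64 + 86 + 25 + rec_sum([34, 27])
= 56 + 73 + 74 + 64 + 86 + 25 + 34 + rec_sum([27])
= 56 + 73 + 74 + 64 + 86 + 25 + 34 + 27 + rec_sum([])
= 56 + 73 + 74 + 64 + 86 + 25 + 34 + 27 + 0
= 439


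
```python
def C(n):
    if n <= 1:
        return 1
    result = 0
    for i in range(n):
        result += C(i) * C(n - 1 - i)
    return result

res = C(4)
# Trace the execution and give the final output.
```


C(4)
= sum of C(i) * C(4-1-i) for i in 0..3
First compute sub-values bottom-up:
  C(0) = 1, C(1) = 1
  C(2) = 1*1 + 1*1 = 2
  C(3) = 1*2 + 1*1 + 2*1 = 5
Now C(4):
  C(0)*C(3) = 1*5 = 5
  C(1)*C(2) = 1*2 = 2
  C(2)*C(1) = 2*1 = 2
  C(3)*C(0) = 5*1 = 5
= 5 + 2 + 2 + 5
= 14


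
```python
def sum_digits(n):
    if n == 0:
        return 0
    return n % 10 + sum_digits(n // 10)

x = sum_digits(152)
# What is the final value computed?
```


sum_digits(152)
= 2 + sum_digits(15)
= 2 + 5 + sum_digits(1)
= 2 + 5 + 1 + sum_digits(0)
= 2 + 5 + 1 + 0
= 8


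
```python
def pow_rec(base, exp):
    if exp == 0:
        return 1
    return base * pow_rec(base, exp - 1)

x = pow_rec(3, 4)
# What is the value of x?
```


pow_rec(3, 4)
= 3 * pow_rec(3, 3)
= 3 * 3 * pow_rec(3, 2)
= 3 * 3 * 3 * pow_rec(3, 1)
= 3 * 3 * 3 * 3 * pow_rec(3, 0)
= 3 * 3 * 3 * 3 * 1
= 81


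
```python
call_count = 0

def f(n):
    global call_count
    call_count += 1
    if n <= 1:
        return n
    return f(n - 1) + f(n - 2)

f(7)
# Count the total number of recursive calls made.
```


f(7) calls f(6) and f(5); each non-base call branches into two more.
Let C(k) = total number of calls made by f(k), including the call to f(k) itself.
Base cases: C(0) = 1, C(1) = 1
Recurrence: C(k) = 1 + C(k-1) + C(k-2)
  C(2) = 1 + C(1) + C(0) = 1 + 1 + 1 = 3
  C(3) = 1 + C(2) + C(1) = 1 + 3 + 1 = 5
  C(4) = 1 + C(3) + C(2) = 1 + 5 + 3 = 9
  C(5) = 1 + C(4) + C(3) = 1 + 9 + 5 = 15
  C(6) = 1 + C(5) + C(4) = 1 + 15 + 9 = 25
  C(7) = 1 + C(6) + C(5) = 1 + 25 + 15 = 41
Total calls = C(7) = 41


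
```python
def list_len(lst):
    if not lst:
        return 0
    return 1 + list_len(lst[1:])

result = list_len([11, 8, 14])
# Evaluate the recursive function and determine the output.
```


list_len([11, 8, 14])
= 1 + list_len([8, 14])
= 1 + 1 + list_len([14])
= 1 + 1 + 1 + list_len([])
= 1 + 1 + 1 + 0
= 3


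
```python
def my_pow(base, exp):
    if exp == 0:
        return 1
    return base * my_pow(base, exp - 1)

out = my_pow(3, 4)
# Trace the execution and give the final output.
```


my_pow(3, 4)
= 3 * my_pow(3, 3)
= 3 * 3 * my_pow(3, 2)
= 3 * 3 * 3 * my_pow(3, 1)
= 3 * 3 * 3 * 3 * my_pow(3, 0)
= 3 * 3 * 3 * 3 * 1
= 81


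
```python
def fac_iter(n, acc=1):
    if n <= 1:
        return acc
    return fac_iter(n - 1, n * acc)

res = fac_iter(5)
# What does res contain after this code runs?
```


fac_iter(5, 1)
= fac_iter(4, 5 * 1) = fac_iter(4, 5)
= fac_iter(3, 4 * 5) = fac_iter(3, 20)
= fac_iter(2, 3 * 20) = fac_iter(2, 60)
= fac_iter(1, 2 * 60) = fac_iter(1, 120)
n <= 1, return acc = 120


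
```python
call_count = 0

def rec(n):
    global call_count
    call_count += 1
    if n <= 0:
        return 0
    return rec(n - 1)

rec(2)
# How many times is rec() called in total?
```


rec(2) calls rec(1) calls ... calls rec(0)
Total calls: 2 + 1 (for base case) = 3


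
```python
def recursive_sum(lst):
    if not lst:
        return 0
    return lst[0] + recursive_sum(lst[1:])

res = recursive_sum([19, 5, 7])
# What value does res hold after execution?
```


recursive_sum([19, 5, 7])
= 19 + recursive_sum([5, 7])
= 19 + 5 + recursive_sum([7])
= 19 + 5 + 7 + recursive_sum([])
= 19 + 5 + 7 + 0
= 31


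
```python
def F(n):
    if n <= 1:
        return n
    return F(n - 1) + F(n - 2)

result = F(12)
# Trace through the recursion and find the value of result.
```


F(12)
= F(11) + F(10)
= (F(10) + F(9)) + F(10)
Computing bottom-up: F(0)=0, F(1)=1, F(2)=1, F(3)=2, F(4)=3, F(5)=5, F(6)=8, F(7)=13, F(8)=21, F(9)=34, F(10)=55, F(11)=89, F(12)=144
= 144


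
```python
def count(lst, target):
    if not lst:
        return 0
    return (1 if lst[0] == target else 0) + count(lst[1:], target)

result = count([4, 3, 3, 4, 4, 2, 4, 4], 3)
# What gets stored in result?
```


count([4, 3, 3, 4, 4, 2, 4, 4], 3)
lst[0]=4 != 3: 0 + count([3, 3, 4, 4, 2, 4, 4], 3)
lst[0]=3 == 3: 1 + count([3, 4, 4, 2, 4, 4], 3)
lst[0]=3 == 3: 1 + count([4, 4, 2, 4, 4], 3)
lst[0]=4 != 3: 0 + count([4, 2, 4, 4], 3)
lst[0]=4 != 3: 0 + count([2, 4, 4], 3)
lst[0]=2 != 3: 0 + count([4, 4], 3)
lst[0]=4 != 3: 0 + count([4], 3)
lst[0]=4 != 3: 0 + count([], 3)
= 2


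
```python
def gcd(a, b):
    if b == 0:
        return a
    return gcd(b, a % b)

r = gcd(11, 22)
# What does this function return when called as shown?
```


gcd(11, 22)
= gcd(22, 11 % 22) = gcd(22, 11)
= gcd(11, 22 % 11) = gcd(11, 0)
b == 0, return a = 11


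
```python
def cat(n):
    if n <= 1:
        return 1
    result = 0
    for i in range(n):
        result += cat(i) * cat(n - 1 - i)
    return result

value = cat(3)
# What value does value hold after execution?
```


cat(3)
= sum of cat(i) * cat(3-1-i) for i in 0..2
First compute sub-values bottom-up:
  cat(0) = 1, cat(1) = 1
  cat(2) = 1*1 + 1*1 = 2
Now cat(3):
  cat(0)*cat(2) = 1*2 = 2
  cat(1)*cat(1) = 1*1 = 1
  cat(2)*cat(0) = 2*1 = 2
= 2 + 1 + 2
= 5
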